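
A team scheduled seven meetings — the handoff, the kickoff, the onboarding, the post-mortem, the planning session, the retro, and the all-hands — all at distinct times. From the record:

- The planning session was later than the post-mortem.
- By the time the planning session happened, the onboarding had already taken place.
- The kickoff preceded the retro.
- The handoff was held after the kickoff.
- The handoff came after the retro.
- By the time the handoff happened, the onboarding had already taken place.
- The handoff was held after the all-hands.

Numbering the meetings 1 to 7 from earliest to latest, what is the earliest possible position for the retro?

The kickoff must come before the retro — 1 forced predecessor.
Nothing else is forced ahead of the retro, so its earliest slot is position 1 + 1 = 2.

2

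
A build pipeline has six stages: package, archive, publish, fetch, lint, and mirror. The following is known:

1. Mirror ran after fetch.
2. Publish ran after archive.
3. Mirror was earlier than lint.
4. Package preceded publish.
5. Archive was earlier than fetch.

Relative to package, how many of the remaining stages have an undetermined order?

Forced after package: publish.
That leaves archive, fetch, lint, and mirror with no forced order relative to package — 4.

4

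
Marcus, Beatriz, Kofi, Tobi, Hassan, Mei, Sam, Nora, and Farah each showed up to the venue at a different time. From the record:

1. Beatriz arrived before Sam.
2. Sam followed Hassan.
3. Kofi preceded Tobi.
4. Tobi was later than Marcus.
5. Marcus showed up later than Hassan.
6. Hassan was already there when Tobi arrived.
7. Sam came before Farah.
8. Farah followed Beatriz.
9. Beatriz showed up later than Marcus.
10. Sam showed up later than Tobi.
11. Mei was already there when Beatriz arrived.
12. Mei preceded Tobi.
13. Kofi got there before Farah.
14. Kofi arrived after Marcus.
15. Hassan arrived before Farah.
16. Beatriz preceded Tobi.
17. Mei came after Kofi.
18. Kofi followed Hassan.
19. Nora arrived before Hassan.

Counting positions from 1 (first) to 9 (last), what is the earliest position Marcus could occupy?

3

Hassan and Nora must both come before Marcus — 2 forced predecessors.
Nothing else is forced ahead of Marcus, so their earliest slot is position 2 + 1 = 3.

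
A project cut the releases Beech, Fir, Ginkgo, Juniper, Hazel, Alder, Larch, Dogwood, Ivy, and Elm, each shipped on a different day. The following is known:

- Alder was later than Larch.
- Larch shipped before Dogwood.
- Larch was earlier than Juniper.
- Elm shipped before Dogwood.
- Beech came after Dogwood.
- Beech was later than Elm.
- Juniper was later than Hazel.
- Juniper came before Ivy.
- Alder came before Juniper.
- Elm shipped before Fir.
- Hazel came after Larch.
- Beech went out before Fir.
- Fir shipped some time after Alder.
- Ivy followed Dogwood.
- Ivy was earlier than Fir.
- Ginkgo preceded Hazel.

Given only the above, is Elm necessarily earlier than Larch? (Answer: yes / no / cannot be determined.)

cannot be determined

No chain of stated constraints runs from Elm to Larch, and none runs from Larch to Elm either.
So the relative order of Elm and Larch is not fixed by the given facts.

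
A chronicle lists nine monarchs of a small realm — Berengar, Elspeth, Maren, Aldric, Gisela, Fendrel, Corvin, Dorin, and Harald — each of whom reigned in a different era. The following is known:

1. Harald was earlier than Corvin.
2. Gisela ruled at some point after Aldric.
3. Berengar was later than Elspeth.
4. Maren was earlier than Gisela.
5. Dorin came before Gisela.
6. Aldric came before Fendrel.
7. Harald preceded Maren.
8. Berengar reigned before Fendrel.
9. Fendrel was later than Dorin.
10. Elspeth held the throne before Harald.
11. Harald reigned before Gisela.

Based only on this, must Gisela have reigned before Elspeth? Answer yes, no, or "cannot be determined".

no

Tracing the constraints gives Elspeth → Harald → Gisela, so Elspeth must come before Gisela.
That means Gisela cannot be before Elspeth.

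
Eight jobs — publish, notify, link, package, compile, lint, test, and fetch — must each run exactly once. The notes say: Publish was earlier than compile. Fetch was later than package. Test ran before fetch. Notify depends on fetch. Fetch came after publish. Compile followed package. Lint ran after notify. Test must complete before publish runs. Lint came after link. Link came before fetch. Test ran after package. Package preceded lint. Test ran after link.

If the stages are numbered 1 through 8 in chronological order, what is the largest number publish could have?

Publish must come before compile, fetch, lint, and notify — 4 stages forced after it.
Everything else can be placed before publish in some valid order, so publish can sit as late as position 8 − 4 = 4.

4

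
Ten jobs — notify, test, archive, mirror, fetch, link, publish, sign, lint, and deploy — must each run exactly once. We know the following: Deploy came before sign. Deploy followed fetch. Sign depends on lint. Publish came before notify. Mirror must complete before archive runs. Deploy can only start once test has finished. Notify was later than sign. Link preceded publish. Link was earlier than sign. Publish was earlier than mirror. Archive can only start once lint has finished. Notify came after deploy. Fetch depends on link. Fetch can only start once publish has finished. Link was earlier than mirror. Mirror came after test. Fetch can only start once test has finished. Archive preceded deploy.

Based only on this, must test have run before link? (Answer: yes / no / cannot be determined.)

No chain of stated constraints runs from test to link, and none runs from link to test either.
So the relative order of test and link is not fixed by the given facts.

cannot be determined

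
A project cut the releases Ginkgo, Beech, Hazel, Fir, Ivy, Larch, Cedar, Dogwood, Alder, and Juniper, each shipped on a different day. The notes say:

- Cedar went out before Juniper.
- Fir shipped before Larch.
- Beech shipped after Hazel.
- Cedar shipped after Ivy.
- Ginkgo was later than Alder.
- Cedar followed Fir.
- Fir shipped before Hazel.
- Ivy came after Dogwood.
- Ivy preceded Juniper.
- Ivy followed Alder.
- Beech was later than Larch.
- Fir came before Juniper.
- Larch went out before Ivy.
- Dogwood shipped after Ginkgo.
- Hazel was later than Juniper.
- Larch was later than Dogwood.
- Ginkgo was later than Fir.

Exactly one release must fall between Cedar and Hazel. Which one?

Juniper

Tracing the constraints gives Cedar → Juniper → Hazel, so Juniper sits after Cedar and before Hazel.
No other release is forced both after Cedar and before Hazel.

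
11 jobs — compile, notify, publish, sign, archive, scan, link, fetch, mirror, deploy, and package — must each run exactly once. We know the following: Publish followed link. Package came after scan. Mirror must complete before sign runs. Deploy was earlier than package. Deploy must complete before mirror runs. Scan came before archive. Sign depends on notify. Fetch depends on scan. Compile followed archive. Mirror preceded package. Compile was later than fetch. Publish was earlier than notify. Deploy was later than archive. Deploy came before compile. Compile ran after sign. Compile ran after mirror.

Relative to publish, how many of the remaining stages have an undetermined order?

Forced before publish: link; forced after publish: compile, notify, and sign.
That leaves archive, deploy, fetch, mirror, package, and scan with no forced order relative to publish — 6.

6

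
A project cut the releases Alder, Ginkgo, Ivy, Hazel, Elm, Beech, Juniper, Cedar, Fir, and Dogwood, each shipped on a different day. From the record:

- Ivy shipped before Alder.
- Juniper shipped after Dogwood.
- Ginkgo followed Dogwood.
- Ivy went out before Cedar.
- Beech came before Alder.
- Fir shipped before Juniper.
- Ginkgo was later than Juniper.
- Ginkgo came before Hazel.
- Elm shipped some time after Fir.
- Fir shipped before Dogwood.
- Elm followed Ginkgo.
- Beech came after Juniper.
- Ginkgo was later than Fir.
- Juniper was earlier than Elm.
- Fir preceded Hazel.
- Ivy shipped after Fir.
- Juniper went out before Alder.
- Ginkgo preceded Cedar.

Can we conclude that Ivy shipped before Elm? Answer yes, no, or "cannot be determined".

cannot be determined

No chain of stated constraints runs from Ivy to Elm, and none runs from Elm to Ivy either.
So the relative order of Ivy and Elm is not fixed by the given facts.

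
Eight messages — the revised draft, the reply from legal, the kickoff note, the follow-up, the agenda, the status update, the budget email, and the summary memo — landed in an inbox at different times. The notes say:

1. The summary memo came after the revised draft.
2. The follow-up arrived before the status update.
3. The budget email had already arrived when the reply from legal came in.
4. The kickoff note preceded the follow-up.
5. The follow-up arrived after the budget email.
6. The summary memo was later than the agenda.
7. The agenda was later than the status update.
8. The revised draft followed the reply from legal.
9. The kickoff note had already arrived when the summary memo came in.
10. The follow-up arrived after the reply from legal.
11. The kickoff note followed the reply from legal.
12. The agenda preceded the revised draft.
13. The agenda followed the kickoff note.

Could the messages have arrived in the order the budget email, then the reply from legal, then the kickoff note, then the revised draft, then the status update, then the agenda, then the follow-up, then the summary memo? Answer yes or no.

no

The constraints require the follow-up before the status update, but in the proposed sequence the status update appears ahead of the follow-up. That one violation is enough.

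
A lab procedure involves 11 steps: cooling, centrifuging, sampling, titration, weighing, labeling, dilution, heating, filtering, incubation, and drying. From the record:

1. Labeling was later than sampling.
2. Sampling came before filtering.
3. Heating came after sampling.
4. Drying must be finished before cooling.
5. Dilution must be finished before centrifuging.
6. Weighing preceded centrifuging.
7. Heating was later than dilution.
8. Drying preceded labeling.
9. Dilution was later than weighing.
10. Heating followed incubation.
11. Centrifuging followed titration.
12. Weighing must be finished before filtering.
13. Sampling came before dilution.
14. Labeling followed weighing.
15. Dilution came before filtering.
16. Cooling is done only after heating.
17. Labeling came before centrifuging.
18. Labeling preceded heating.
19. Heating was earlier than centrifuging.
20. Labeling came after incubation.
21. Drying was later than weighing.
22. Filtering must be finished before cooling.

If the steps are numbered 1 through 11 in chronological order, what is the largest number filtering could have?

10

Filtering must come before cooling — 1 step forced after it.
Everything else can be placed before filtering in some valid order, so filtering can sit as late as position 11 − 1 = 10.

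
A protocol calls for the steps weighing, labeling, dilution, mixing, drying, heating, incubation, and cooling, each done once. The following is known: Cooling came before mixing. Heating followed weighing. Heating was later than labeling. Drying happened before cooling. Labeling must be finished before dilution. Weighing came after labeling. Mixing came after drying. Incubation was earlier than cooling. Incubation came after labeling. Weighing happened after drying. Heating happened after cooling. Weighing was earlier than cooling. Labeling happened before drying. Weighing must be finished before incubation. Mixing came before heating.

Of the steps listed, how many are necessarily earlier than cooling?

4

Directly stated before cooling: drying, incubation, and weighing.
Labeling reaches cooling via labeling → weighing → cooling.
That's drying, incubation, labeling, and weighing — 4 in all.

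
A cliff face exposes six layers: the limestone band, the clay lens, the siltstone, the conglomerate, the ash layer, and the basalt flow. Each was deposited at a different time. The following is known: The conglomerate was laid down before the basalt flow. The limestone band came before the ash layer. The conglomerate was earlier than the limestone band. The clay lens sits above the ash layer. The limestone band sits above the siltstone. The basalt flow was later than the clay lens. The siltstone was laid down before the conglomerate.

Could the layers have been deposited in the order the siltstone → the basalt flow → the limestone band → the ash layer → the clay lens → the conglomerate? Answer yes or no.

no

The constraints require the clay lens before the basalt flow, but in the proposed sequence the basalt flow appears ahead of the clay lens. That one violation is enough.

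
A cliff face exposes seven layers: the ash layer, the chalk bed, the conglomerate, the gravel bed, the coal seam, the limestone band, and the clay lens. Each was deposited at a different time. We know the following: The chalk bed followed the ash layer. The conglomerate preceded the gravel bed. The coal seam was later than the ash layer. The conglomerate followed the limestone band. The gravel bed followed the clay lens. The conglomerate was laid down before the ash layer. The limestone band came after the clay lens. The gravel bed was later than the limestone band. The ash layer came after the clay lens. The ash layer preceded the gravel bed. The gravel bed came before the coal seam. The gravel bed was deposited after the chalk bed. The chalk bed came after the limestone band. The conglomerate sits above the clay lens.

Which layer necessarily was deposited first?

The clay lens has a chain of constraints placing it before every other layer, so the clay lens must be first.

the clay lens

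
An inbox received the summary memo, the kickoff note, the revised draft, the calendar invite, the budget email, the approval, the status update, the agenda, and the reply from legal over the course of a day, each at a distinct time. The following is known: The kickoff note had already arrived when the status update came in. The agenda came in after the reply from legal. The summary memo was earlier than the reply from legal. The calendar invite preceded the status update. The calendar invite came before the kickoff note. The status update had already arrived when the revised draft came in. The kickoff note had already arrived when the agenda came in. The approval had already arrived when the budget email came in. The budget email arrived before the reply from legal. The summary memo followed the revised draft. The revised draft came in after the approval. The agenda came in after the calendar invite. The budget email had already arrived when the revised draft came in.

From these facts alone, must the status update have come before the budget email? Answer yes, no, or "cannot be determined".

cannot be determined

No chain of stated constraints runs from the status update to the budget email, and none runs from the budget email to the status update either.
So the relative order of the status update and the budget email is not fixed by the given facts.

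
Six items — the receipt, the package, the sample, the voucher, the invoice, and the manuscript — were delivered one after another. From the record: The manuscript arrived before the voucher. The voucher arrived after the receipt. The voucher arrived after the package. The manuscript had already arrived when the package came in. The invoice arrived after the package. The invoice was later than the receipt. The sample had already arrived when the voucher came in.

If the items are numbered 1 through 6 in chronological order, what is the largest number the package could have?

4

The package must come before the invoice and the voucher — 2 items forced after it.
Everything else can be placed before the package in some valid order, so the package can sit as late as position 6 − 2 = 4.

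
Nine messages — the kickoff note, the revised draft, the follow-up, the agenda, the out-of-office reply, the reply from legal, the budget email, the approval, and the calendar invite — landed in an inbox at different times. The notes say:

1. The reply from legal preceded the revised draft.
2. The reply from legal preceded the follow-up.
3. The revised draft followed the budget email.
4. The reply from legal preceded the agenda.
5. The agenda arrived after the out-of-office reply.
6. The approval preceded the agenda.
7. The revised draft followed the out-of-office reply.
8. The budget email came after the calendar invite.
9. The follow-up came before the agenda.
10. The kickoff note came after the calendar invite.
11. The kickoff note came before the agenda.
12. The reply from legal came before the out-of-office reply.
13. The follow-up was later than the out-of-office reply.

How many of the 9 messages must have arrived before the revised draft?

4

Directly stated before the revised draft: the budget email, the out-of-office reply, and the reply from legal.
The calendar invite reaches the revised draft via the calendar invite → the budget email → the revised draft.
No chain forces the follow-up (or any of the others) ahead of the revised draft.
That's the budget email, the calendar invite, the out-of-office reply, and the reply from legal — 4 in all.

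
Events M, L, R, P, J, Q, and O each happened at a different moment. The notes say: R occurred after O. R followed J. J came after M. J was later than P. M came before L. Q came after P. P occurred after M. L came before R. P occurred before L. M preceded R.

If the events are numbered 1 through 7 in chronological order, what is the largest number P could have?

P must come before J, L, Q, and R — 4 events forced after it.
Everything else can be placed before P in some valid order, so P can sit as late as position 7 − 4 = 3.

3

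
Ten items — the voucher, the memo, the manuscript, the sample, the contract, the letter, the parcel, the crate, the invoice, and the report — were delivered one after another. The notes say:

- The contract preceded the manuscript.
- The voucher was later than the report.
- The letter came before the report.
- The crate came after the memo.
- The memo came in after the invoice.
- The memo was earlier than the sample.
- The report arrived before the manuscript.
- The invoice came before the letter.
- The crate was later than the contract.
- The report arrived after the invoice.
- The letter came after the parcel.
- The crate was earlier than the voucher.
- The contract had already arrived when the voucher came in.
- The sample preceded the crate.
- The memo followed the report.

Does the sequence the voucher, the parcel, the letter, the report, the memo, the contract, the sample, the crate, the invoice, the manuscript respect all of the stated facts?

The constraints require the invoice before the report, but in the proposed sequence the report appears ahead of the invoice. That one violation is enough.

no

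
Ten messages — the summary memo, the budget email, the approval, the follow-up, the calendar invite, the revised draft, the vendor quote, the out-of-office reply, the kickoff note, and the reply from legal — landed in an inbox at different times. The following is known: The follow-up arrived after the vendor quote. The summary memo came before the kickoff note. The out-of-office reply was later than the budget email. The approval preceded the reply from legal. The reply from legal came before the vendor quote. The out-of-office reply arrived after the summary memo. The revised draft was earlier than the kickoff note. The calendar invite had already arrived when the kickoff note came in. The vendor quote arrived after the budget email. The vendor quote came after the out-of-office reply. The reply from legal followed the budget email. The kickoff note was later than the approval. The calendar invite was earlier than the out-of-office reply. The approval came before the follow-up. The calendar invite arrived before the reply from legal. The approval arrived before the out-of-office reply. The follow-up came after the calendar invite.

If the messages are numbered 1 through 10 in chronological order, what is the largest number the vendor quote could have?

The vendor quote must come before the follow-up — 1 message forced after it.
Everything else can be placed before the vendor quote in some valid order, so the vendor quote can sit as late as position 10 − 1 = 9.

9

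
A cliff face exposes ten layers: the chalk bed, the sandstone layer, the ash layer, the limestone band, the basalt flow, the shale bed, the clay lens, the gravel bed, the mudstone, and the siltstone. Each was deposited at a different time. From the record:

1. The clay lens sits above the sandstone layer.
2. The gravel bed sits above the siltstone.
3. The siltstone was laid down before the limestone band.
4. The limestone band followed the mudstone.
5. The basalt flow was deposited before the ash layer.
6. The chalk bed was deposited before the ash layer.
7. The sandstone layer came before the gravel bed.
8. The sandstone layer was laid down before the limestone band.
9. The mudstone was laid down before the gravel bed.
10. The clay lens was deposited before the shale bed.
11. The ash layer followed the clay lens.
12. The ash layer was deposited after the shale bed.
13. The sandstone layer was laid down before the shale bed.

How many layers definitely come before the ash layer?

Directly stated before the ash layer: the basalt flow, the chalk bed, the clay lens, and the shale bed.
The sandstone layer reaches the ash layer via the sandstone layer → the clay lens → the ash layer.
No chain forces the siltstone (or any of the others) ahead of the ash layer.
That's the basalt flow, the chalk bed, the clay lens, the sandstone layer, and the shale bed — 5 in all.

5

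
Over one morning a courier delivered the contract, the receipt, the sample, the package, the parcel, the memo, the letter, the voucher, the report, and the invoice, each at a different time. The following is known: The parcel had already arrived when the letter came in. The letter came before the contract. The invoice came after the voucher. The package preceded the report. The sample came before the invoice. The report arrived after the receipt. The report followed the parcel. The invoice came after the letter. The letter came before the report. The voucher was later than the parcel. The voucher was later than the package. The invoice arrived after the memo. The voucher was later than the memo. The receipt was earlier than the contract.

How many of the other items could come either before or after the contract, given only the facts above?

Forced before the contract: the letter, the parcel, and the receipt.
That leaves the invoice, the memo, the package, the report, the sample, and the voucher with no forced order relative to the contract — 6.

6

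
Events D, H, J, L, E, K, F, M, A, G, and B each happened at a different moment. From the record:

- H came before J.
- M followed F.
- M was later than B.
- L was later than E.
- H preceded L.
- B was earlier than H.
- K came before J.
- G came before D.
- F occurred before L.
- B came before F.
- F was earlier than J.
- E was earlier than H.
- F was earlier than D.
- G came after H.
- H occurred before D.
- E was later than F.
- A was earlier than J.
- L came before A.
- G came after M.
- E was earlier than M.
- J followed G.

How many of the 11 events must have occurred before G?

5

Directly stated before G: H and M.
B reaches G via B → M → G.
E reaches G via E → H → G.
F reaches G via F → M → G.
That's B, E, F, H, and M — 5 in all.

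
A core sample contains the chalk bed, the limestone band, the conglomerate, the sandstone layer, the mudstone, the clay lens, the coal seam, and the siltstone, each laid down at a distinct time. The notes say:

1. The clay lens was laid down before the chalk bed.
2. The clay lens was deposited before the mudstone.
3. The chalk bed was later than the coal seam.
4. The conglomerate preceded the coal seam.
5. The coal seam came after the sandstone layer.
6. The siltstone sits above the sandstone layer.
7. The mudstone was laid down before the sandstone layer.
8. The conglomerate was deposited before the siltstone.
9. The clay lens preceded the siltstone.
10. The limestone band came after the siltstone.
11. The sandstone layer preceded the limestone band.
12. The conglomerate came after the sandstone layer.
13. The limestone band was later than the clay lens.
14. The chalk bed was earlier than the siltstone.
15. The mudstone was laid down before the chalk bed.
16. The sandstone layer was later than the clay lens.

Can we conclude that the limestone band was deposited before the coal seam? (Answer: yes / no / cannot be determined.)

no

Tracing the constraints gives the coal seam → the chalk bed → the siltstone → the limestone band, so the coal seam must come before the limestone band.
That means the limestone band cannot be before the coal seam.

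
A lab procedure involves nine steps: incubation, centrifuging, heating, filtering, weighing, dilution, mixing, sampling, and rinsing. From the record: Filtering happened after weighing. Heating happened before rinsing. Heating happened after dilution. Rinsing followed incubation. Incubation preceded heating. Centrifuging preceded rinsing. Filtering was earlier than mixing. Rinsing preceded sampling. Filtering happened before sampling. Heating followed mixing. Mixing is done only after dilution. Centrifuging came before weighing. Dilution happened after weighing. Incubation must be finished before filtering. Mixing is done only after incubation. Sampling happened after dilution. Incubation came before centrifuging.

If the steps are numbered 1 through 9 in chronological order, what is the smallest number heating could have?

7

Centrifuging, dilution, filtering, incubation, mixing, and weighing must all come before heating — 6 forced predecessors.
Nothing else is forced ahead of heating, so its earliest slot is position 6 + 1 = 7.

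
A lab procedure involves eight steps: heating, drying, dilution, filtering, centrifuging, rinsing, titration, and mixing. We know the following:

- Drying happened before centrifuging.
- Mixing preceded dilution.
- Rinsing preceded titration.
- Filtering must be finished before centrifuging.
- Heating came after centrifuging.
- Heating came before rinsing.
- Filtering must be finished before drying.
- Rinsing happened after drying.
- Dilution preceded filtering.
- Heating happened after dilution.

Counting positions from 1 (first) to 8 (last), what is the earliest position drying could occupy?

Dilution, filtering, and mixing must all come before drying — 3 forced predecessors.
Nothing else is forced ahead of drying, so its earliest slot is position 3 + 1 = 4.

4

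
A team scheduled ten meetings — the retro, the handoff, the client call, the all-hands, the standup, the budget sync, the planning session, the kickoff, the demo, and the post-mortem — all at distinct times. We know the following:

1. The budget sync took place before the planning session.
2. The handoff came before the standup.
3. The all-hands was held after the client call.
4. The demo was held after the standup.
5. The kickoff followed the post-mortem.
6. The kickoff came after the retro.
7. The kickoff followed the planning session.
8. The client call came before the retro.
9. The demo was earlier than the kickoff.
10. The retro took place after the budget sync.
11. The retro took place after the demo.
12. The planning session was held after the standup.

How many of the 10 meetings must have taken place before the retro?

Directly stated before the retro: the budget sync, the client call, and the demo.
The handoff reaches the retro via the handoff → the standup → the demo → the retro.
The standup reaches the retro via the standup → the demo → the retro.
That's the budget sync, the client call, the demo, the handoff, and the standup — 5 in all.

5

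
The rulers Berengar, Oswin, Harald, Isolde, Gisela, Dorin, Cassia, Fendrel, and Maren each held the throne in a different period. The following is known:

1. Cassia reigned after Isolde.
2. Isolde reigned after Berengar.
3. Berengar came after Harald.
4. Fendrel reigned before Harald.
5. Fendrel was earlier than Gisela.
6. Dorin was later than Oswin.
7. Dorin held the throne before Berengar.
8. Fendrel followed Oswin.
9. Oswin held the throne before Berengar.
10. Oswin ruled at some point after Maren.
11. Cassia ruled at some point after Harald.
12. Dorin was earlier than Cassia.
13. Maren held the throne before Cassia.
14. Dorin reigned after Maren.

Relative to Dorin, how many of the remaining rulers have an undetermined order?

3

Forced before Dorin: Maren and Oswin; forced after Dorin: Berengar, Cassia, and Isolde.
That leaves Fendrel, Gisela, and Harald with no forced order relative to Dorin — 3.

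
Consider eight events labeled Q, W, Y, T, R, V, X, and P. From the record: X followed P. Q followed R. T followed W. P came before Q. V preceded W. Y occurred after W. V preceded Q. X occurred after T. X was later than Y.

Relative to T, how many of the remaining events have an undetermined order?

4

Forced before T: V and W; forced after T: X.
That leaves P, Q, R, and Y with no forced order relative to T — 4.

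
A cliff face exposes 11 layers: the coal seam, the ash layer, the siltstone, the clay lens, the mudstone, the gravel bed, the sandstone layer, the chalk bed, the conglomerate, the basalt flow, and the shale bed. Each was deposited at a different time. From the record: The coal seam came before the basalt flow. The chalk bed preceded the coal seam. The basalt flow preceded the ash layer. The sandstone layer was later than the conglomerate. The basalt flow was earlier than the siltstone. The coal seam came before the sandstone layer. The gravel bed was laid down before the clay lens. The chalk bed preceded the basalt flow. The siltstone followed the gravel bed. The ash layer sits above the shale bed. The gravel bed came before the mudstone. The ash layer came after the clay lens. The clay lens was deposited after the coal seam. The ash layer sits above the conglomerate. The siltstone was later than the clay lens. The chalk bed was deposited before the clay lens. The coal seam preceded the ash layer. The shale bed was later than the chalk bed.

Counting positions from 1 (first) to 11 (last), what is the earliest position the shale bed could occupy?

The chalk bed must come before the shale bed — 1 forced predecessor.
Nothing else is forced ahead of the shale bed, so its earliest slot is position 1 + 1 = 2.

2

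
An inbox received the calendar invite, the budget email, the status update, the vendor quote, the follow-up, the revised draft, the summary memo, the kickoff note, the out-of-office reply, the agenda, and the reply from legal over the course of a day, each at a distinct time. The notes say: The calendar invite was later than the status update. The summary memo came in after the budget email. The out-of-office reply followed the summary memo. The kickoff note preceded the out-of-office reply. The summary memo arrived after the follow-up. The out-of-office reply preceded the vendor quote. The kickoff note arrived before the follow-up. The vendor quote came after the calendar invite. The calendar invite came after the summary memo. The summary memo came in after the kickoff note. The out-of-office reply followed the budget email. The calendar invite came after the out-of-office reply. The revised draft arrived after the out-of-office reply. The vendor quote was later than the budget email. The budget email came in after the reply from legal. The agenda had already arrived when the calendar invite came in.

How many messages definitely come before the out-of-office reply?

Directly stated before the out-of-office reply: the budget email, the kickoff note, and the summary memo.
The follow-up reaches the out-of-office reply via the follow-up → the summary memo → the out-of-office reply.
The reply from legal reaches the out-of-office reply via the reply from legal → the budget email → the out-of-office reply.
No chain forces the agenda (or any of the others) ahead of the out-of-office reply.
That's the budget email, the follow-up, the kickoff note, the reply from legal, and the summary memo — 5 in all.

5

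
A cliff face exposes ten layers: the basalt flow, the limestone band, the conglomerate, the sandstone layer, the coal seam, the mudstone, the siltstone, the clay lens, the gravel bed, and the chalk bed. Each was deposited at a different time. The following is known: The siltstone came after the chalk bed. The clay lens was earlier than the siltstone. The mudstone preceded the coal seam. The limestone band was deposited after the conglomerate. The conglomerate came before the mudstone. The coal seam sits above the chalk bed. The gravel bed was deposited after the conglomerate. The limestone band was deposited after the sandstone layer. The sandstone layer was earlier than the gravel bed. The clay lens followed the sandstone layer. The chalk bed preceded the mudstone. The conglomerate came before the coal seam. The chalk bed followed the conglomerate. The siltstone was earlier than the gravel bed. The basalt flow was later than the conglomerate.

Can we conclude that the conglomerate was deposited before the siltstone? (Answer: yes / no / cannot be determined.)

Chain the constraints: the conglomerate → the chalk bed → the siltstone. Each link is directly stated, so the conglomerate comes before the siltstone.

yes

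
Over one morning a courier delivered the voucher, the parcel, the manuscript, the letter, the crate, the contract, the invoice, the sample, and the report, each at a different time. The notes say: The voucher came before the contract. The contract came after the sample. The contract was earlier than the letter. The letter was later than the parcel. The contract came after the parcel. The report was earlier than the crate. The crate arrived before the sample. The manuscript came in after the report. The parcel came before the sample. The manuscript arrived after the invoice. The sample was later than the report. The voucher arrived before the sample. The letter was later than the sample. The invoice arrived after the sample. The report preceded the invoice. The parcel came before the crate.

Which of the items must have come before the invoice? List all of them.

Directly stated before the invoice: the report and the sample.
The crate reaches the invoice via the crate → the sample → the invoice.
The parcel reaches the invoice via the parcel → the sample → the invoice.
The voucher reaches the invoice via the voucher → the sample → the invoice.
No chain forces the letter (or any of the others) ahead of the invoice.

the crate, the parcel, the report, the sample, the voucher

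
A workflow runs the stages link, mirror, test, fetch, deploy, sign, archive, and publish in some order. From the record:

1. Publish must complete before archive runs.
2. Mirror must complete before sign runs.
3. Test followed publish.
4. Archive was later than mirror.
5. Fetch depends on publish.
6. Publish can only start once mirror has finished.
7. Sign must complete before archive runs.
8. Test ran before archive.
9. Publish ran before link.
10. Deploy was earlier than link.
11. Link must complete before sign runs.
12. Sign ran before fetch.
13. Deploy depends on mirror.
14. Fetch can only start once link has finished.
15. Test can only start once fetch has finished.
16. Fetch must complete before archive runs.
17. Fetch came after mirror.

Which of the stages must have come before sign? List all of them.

deploy, link, mirror, publish

Directly stated before sign: link and mirror.
Deploy reaches sign via deploy → link → sign.
Publish reaches sign via publish → link → sign.
No chain forces archive (or any of the others) ahead of sign.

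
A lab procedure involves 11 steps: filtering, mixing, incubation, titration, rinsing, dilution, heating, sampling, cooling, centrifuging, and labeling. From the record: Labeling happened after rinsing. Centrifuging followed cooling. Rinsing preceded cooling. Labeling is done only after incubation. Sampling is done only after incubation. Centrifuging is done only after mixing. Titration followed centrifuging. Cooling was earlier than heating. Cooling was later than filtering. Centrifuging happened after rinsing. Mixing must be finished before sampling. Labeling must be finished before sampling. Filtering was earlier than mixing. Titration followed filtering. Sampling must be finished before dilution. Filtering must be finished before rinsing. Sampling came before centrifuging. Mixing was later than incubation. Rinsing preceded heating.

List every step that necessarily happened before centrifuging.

cooling, filtering, incubation, labeling, mixing, rinsing, sampling

Directly stated before centrifuging: cooling, mixing, rinsing, and sampling.
Filtering reaches centrifuging via filtering → rinsing → centrifuging.
Incubation reaches centrifuging via incubation → mixing → centrifuging.
Labeling reaches centrifuging via labeling → sampling → centrifuging.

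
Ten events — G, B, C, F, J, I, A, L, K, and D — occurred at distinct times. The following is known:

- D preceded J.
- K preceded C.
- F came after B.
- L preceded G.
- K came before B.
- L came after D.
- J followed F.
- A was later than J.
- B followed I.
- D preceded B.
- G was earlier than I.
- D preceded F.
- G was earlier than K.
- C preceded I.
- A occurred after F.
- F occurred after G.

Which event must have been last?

Every other event has a chain of constraints placing it before A, so A is last.

A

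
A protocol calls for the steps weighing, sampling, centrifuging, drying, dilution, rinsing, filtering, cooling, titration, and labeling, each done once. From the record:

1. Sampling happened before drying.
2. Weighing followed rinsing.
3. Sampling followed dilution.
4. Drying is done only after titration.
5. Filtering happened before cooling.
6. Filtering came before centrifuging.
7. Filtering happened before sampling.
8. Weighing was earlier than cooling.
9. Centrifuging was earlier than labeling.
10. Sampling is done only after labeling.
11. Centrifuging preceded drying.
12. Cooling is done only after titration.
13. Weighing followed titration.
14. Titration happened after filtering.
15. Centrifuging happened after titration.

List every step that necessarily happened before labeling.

centrifuging, filtering, titration

Directly stated before labeling: centrifuging.
Filtering reaches labeling via filtering → centrifuging → labeling.
Titration reaches labeling via titration → centrifuging → labeling.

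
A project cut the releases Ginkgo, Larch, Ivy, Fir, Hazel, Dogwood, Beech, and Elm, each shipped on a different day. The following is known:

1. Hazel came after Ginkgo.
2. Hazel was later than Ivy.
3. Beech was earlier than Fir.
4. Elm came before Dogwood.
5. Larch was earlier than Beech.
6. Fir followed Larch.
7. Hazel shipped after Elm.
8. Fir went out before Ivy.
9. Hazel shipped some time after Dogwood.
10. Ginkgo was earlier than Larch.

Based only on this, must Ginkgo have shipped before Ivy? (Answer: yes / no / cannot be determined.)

yes

Chain the constraints: Ginkgo → Larch → Fir → Ivy. Each link is directly stated, so Ginkgo comes before Ivy.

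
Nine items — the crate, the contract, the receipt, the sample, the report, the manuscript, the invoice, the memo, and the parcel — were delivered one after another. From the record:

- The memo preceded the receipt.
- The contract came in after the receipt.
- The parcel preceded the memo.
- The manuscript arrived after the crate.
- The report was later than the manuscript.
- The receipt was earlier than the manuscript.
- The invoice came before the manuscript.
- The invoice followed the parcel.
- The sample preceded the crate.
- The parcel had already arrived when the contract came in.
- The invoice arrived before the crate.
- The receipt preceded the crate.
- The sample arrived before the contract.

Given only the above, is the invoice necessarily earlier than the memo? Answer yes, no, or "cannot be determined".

No chain of stated constraints runs from the invoice to the memo, and none runs from the memo to the invoice either.
So the relative order of the invoice and the memo is not fixed by the given facts.

cannot be determined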